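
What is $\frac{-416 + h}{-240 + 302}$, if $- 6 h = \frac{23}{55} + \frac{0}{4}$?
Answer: $- \frac{137303}{20460} \approx -6.7108$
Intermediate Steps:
$h = - \frac{23}{330}$ ($h = - \frac{\frac{23}{55} + \frac{0}{4}}{6} = - \frac{23 \cdot \frac{1}{55} + 0 \cdot \frac{1}{4}}{6} = - \frac{\frac{23}{55} + 0}{6} = \left(- \frac{1}{6}\right) \frac{23}{55} = - \frac{23}{330} \approx -0.069697$)
$\frac{-416 + h}{-240 + 302} = \frac{-416 - \frac{23}{330}}{-240 + 302} = - \frac{137303}{330 \cdot 62} = \left(- \frac{137303}{330}\right) \frac{1}{62} = - \frac{137303}{20460}$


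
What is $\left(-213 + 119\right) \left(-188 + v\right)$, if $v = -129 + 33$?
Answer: $26696$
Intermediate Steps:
$v = -96$
$\left(-213 + 119\right) \left(-188 + v\right) = \left(-213 + 119\right) \left(-188 - 96\right) = \left(-94\right) \left(-284\right) = 26696$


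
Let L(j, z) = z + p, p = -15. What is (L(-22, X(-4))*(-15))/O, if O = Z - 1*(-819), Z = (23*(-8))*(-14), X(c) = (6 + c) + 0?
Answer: 39/679 ≈ 0.057437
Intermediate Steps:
X(c) = 6 + c
L(j, z) = -15 + z (L(j, z) = z - 15 = -15 + z)
Z = 2576 (Z = -184*(-14) = 2576)
O = 3395 (O = 2576 - 1*(-819) = 2576 + 819 = 3395)
(L(-22, X(-4))*(-15))/O = ((-15 + (6 - 4))*(-15))/3395 = ((-15 + 2)*(-15))*(1/3395) = -13*(-15)*(1/3395) = 195*(1/3395) = 39/679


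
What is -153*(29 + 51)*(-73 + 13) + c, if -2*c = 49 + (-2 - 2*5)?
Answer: 1468763/2 ≈ 7.3438e+5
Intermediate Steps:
c = -37/2 (c = -(49 + (-2 - 2*5))/2 = -(49 + (-2 - 10))/2 = -(49 - 12)/2 = -1/2*37 = -37/2 ≈ -18.500)
-153*(29 + 51)*(-73 + 13) + c = -153*(29 + 51)*(-73 + 13) - 37/2 = -12240*(-60) - 37/2 = -153*(-4800) - 37/2 = 734400 - 37/2 = 1468763/2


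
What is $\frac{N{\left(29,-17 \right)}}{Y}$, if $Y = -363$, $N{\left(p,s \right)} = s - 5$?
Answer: $\frac{2}{33} \approx 0.060606$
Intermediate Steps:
$N{\left(p,s \right)} = -5 + s$
$\frac{N{\left(29,-17 \right)}}{Y} = \frac{-5 - 17}{-363} = \left(-22\right) \left(- \frac{1}{363}\right) = \frac{2}{33}$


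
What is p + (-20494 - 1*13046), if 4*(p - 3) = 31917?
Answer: -102231/4 ≈ -25558.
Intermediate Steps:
p = 31929/4 (p = 3 + (¼)*31917 = 3 + 31917/4 = 31929/4 ≈ 7982.3)
p + (-20494 - 1*13046) = 31929/4 + (-20494 - 1*13046) = 31929/4 + (-20494 - 13046) = 31929/4 - 33540 = -102231/4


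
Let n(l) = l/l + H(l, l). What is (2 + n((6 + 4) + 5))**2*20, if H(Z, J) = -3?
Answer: 0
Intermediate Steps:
n(l) = -2 (n(l) = l/l - 3 = 1 - 3 = -2)
(2 + n((6 + 4) + 5))**2*20 = (2 - 2)**2*20 = 0**2*20 = 0*20 = 0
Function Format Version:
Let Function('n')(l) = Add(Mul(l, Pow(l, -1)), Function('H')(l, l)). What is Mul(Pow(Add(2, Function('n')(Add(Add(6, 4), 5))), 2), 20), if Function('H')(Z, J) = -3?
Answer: 0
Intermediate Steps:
Function('n')(l) = -2 (Function('n')(l) = Add(Mul(l, Pow(l, -1)), -3) = Add(1, -3) = -2)
Mul(Pow(Add(2, Function('n')(Add(Add(6, 4), 5))), 2), 20) = Mul(Pow(Add(2, -2), 2), 20) = Mul(Pow(0, 2), 20) = Mul(0, 20) = 0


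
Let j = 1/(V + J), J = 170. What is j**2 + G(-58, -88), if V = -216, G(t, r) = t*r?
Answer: 10800065/2116 ≈ 5104.0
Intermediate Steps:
G(t, r) = r*t
j = -1/46 (j = 1/(-216 + 170) = 1/(-46) = -1/46 ≈ -0.021739)
j**2 + G(-58, -88) = (-1/46)**2 - 88*(-58) = 1/2116 + 5104 = 10800065/2116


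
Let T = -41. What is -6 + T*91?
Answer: -3737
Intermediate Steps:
-6 + T*91 = -6 - 41*91 = -6 - 3731 = -3737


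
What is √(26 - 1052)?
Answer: 3*I*√114 ≈ 32.031*I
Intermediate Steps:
√(26 - 1052) = √(-1026) = 3*I*√114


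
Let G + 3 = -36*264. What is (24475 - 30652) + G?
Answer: -15684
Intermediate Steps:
G = -9507 (G = -3 - 36*264 = -3 - 9504 = -9507)
(24475 - 30652) + G = (24475 - 30652) - 9507 = -6177 - 9507 = -15684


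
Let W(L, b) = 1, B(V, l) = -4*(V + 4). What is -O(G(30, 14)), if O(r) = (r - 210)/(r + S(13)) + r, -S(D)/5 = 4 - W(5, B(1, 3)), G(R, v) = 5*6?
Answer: -18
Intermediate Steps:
B(V, l) = -16 - 4*V (B(V, l) = -4*(4 + V) = -16 - 4*V)
G(R, v) = 30
S(D) = -15 (S(D) = -5*(4 - 1*1) = -5*(4 - 1) = -5*3 = -15)
O(r) = r + (-210 + r)/(-15 + r) (O(r) = (r - 210)/(r - 15) + r = (-210 + r)/(-15 + r) + r = r + (-210 + r)/(-15 + r))
-O(G(30, 14)) = -(-210 + 30**2 - 14*30)/(-15 + 30) = -(-210 + 900 - 420)/15 = -270/15 = -1*18 = -18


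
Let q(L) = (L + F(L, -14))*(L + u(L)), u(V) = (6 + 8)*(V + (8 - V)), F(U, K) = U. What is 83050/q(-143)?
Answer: 3775/403 ≈ 9.3672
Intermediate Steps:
u(V) = 112 (u(V) = 14*8 = 112)
q(L) = 2*L*(112 + L) (q(L) = (L + L)*(L + 112) = (2*L)*(112 + L) = 2*L*(112 + L))
83050/q(-143) = 83050/((2*(-143)*(112 - 143))) = 83050/((2*(-143)*(-31))) = 83050/8866 = 83050*(1/8866) = 3775/403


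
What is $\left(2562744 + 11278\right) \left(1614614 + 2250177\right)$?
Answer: $9948057059402$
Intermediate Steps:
$\left(2562744 + 11278\right) \left(1614614 + 2250177\right) = 2574022 \cdot 3864791 = 9948057059402$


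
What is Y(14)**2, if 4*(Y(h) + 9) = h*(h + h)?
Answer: 7921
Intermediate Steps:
Y(h) = -9 + h**2/2 (Y(h) = -9 + (h*(h + h))/4 = -9 + (h*(2*h))/4 = -9 + (2*h**2)/4 = -9 + h**2/2)
Y(14)**2 = (-9 + (1/2)*14**2)**2 = (-9 + (1/2)*196)**2 = (-9 + 98)**2 = 89**2 = 7921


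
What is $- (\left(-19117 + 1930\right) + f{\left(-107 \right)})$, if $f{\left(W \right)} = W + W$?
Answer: $17401$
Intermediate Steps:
$f{\left(W \right)} = 2 W$
$- (\left(-19117 + 1930\right) + f{\left(-107 \right)}) = - (\left(-19117 + 1930\right) + 2 \left(-107\right)) = - (-17187 - 214) = \left(-1\right) \left(-17401\right) = 17401$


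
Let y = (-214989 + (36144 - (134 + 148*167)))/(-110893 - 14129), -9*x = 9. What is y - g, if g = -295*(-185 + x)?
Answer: -6859753445/125022 ≈ -54868.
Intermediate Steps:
x = -1 (x = -1/9*9 = -1)
g = 54870 (g = -295*(-185 - 1) = -295*(-186) = 54870)
y = 203695/125022 (y = (-214989 + (36144 - (134 + 24716)))/(-125022) = (-214989 + (36144 - 1*24850))*(-1/125022) = (-214989 + (36144 - 24850))*(-1/125022) = (-214989 + 11294)*(-1/125022) = -203695*(-1/125022) = 203695/125022 ≈ 1.6293)
y - g = 203695/125022 - 1*54870 = 203695/125022 - 54870 = -6859753445/125022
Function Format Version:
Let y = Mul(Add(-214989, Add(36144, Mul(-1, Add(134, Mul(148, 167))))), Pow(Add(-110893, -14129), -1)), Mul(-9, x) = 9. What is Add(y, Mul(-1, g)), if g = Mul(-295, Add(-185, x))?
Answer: Rational(-6859753445, 125022) ≈ -54868.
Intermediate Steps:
x = -1 (x = Mul(Rational(-1, 9), 9) = -1)
g = 54870 (g = Mul(-295, Add(-185, -1)) = Mul(-295, -186) = 54870)
y = Rational(203695, 125022) (y = Mul(Add(-214989, Add(36144, Mul(-1, Add(134, 24716)))), Pow(-125022, -1)) = Mul(Add(-214989, Add(36144, Mul(-1, 24850))), Rational(-1, 125022)) = Mul(Add(-214989, Add(36144, -24850)), Rational(-1, 125022)) = Mul(Add(-214989, 11294), Rational(-1, 125022)) = Mul(-203695, Rational(-1, 125022)) = Rational(203695, 125022) ≈ 1.6293)
Add(y, Mul(-1, g)) = Add(Rational(203695, 125022), Mul(-1, 54870)) = Add(Rational(203695, 125022), -54870) = Rational(-6859753445, 125022)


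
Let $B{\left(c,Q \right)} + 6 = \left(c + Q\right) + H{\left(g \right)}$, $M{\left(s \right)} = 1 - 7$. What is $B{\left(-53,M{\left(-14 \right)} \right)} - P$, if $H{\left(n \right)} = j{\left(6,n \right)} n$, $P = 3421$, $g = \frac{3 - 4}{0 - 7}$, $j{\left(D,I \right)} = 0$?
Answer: $-3486$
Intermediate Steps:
$M{\left(s \right)} = -6$
$g = \frac{1}{7}$ ($g = - \frac{1}{-7} = \left(-1\right) \left(- \frac{1}{7}\right) = \frac{1}{7} \approx 0.14286$)
$H{\left(n \right)} = 0$ ($H{\left(n \right)} = 0 n = 0$)
$B{\left(c,Q \right)} = -6 + Q + c$ ($B{\left(c,Q \right)} = -6 + \left(\left(c + Q\right) + 0\right) = -6 + \left(\left(Q + c\right) + 0\right) = -6 + \left(Q + c\right) = -6 + Q + c$)
$B{\left(-53,M{\left(-14 \right)} \right)} - P = \left(-6 - 6 - 53\right) - 3421 = -65 - 3421 = -3486$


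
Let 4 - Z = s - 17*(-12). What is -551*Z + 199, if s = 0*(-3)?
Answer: 110399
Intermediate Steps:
s = 0
Z = -200 (Z = 4 - (0 - 17*(-12)) = 4 - (0 + 204) = 4 - 1*204 = 4 - 204 = -200)
-551*Z + 199 = -551*(-200) + 199 = 110200 + 199 = 110399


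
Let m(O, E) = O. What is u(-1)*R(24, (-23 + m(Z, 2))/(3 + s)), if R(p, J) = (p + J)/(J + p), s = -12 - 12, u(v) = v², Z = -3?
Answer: 1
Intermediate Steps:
s = -24
R(p, J) = 1 (R(p, J) = (J + p)/(J + p) = 1)
u(-1)*R(24, (-23 + m(Z, 2))/(3 + s)) = (-1)²*1 = 1*1 = 1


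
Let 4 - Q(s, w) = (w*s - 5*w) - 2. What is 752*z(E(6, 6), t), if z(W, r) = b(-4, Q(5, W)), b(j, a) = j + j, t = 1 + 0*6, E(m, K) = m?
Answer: -6016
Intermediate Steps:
t = 1 (t = 1 + 0 = 1)
Q(s, w) = 6 + 5*w - s*w (Q(s, w) = 4 - ((w*s - 5*w) - 2) = 4 - ((s*w - 5*w) - 2) = 4 - ((-5*w + s*w) - 2) = 4 - (-2 - 5*w + s*w) = 4 + (2 + 5*w - s*w) = 6 + 5*w - s*w)
b(j, a) = 2*j
z(W, r) = -8 (z(W, r) = 2*(-4) = -8)
752*z(E(6, 6), t) = 752*(-8) = -6016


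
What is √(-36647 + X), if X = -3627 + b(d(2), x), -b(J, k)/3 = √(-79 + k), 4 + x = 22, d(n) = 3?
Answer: √(-40274 - 3*I*√61) ≈ 0.0584 - 200.68*I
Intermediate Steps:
x = 18 (x = -4 + 22 = 18)
b(J, k) = -3*√(-79 + k)
X = -3627 - 3*I*√61 (X = -3627 - 3*√(-79 + 18) = -3627 - 3*I*√61 ≈ -3627.0 - 23.431*I)
√(-36647 + X) = √(-36647 + (-3627 - 3*I*√61)) = √(-40274 - 3*I*√61)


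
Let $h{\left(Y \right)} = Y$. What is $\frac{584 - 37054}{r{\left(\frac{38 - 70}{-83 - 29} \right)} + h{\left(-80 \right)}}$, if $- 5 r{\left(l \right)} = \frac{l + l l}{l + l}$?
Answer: $\frac{2552900}{5609} \approx 455.14$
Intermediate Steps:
$r{\left(l \right)} = - \frac{l + l^{2}}{10 l}$ ($r{\left(l \right)} = - \frac{\left(l + l l\right) \frac{1}{l + l}}{5} = - \frac{\left(l + l^{2}\right) \frac{1}{2 l}}{5} = - \frac{\frac{1}{2} \frac{1}{l} \left(l + l^{2}\right)}{5} = - \frac{l + l^{2}}{10 l}$)
$\frac{584 - 37054}{r{\left(\frac{38 - 70}{-83 - 29} \right)} + h{\left(-80 \right)}} = \frac{584 - 37054}{\left(- \frac{1}{10} - \frac{\left(38 - 70\right) \frac{1}{-83 - 29}}{10}\right) - 80} = - \frac{36470}{\left(- \frac{1}{10} - \frac{\left(-32\right) \frac{1}{-112}}{10}\right) - 80} = - \frac{36470}{\left(- \frac{1}{10} - \frac{\left(-32\right) \left(- \frac{1}{112}\right)}{10}\right) - 80} = - \frac{36470}{\left(- \frac{1}{10} - \frac{1}{35}\right) - 80} = - \frac{36470}{- \frac{9}{70} - 80} = - \frac{36470}{- \frac{5609}{70}} = \left(-36470\right) \left(- \frac{70}{5609}\right) = \frac{2552900}{5609}$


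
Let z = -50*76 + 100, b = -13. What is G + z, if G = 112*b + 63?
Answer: -5093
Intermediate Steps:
z = -3700 (z = -3800 + 100 = -3700)
G = -1393 (G = 112*(-13) + 63 = -1456 + 63 = -1393)
G + z = -1393 - 3700 = -5093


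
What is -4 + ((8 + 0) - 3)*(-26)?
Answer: -134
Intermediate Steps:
-4 + ((8 + 0) - 3)*(-26) = -4 + (8 - 3)*(-26) = -4 + 5*(-26) = -4 - 130 = -134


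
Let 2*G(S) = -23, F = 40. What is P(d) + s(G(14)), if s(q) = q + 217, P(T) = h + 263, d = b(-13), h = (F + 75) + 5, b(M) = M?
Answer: 1177/2 ≈ 588.50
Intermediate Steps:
h = 120 (h = (40 + 75) + 5 = 115 + 5 = 120)
d = -13
G(S) = -23/2 (G(S) = (1/2)*(-23) = -23/2)
P(T) = 383 (P(T) = 120 + 263 = 383)
s(q) = 217 + q
P(d) + s(G(14)) = 383 + (217 - 23/2) = 383 + 411/2 = 1177/2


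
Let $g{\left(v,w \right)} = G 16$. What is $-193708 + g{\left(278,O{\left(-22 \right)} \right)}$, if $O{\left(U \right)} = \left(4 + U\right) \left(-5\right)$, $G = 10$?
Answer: $-193548$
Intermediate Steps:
$O{\left(U \right)} = -20 - 5 U$
$g{\left(v,w \right)} = 160$ ($g{\left(v,w \right)} = 10 \cdot 16 = 160$)
$-193708 + g{\left(278,O{\left(-22 \right)} \right)} = -193708 + 160 = -193548$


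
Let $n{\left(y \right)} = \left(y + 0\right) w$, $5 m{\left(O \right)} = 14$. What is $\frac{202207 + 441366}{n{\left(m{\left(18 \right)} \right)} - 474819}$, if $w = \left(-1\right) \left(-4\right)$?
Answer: $- \frac{3217865}{2374039} \approx -1.3554$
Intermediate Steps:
$w = 4$
$m{\left(O \right)} = \frac{14}{5}$ ($m{\left(O \right)} = \frac{1}{5} \cdot 14 = \frac{14}{5}$)
$n{\left(y \right)} = 4 y$ ($n{\left(y \right)} = \left(y + 0\right) 4 = y 4 = 4 y$)
$\frac{202207 + 441366}{n{\left(m{\left(18 \right)} \right)} - 474819} = \frac{202207 + 441366}{4 \cdot \frac{14}{5} - 474819} = \frac{643573}{\frac{56}{5} - 474819} = \frac{643573}{- \frac{2374039}{5}} = 643573 \left(- \frac{5}{2374039}\right) = - \frac{3217865}{2374039}$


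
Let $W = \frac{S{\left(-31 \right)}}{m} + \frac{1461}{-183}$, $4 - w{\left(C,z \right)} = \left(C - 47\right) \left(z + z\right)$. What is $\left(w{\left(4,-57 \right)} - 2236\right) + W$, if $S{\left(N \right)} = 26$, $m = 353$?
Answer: $- \frac{153786747}{21533} \approx -7141.9$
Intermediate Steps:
$w{\left(C,z \right)} = 4 - 2 z \left(-47 + C\right)$ ($w{\left(C,z \right)} = 4 - \left(C - 47\right) \left(z + z\right) = 4 - \left(-47 + C\right) 2 z = 4 - 2 z \left(-47 + C\right)$)
$W = - \frac{170325}{21533}$ ($W = \frac{26}{353} + \frac{1461}{-183} = 26 \cdot \frac{1}{353} + 1461 \left(- \frac{1}{183}\right) = \frac{26}{353} - \frac{487}{61} = - \frac{170325}{21533} \approx -7.91$)
$\left(w{\left(4,-57 \right)} - 2236\right) + W = \left(\left(4 + 94 \left(-57\right) - 8 \left(-57\right)\right) - 2236\right) - \frac{170325}{21533} = \left(\left(4 - 5358 + 456\right) - 2236\right) - \frac{170325}{21533} = \left(-4898 - 2236\right) - \frac{170325}{21533} = -7134 - \frac{170325}{21533} = - \frac{153786747}{21533}$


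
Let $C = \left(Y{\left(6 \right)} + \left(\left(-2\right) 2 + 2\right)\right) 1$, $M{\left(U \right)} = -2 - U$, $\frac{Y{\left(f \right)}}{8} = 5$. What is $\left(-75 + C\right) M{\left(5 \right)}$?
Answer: $259$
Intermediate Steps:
$Y{\left(f \right)} = 40$ ($Y{\left(f \right)} = 8 \cdot 5 = 40$)
$C = 38$ ($C = \left(40 + \left(\left(-2\right) 2 + 2\right)\right) 1 = \left(40 + \left(-4 + 2\right)\right) 1 = \left(40 - 2\right) 1 = 38 \cdot 1 = 38$)
$\left(-75 + C\right) M{\left(5 \right)} = \left(-75 + 38\right) \left(-2 - 5\right) = - 37 \left(-2 - 5\right) = \left(-37\right) \left(-7\right) = 259$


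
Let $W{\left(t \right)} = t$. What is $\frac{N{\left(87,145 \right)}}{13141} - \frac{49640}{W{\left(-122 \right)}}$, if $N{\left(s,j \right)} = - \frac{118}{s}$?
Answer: $\frac{28375879742}{69739287} \approx 406.89$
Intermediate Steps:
$\frac{N{\left(87,145 \right)}}{13141} - \frac{49640}{W{\left(-122 \right)}} = \frac{\left(-118\right) \frac{1}{87}}{13141} - \frac{49640}{-122} = \left(-118\right) \frac{1}{87} \cdot \frac{1}{13141} - - \frac{24820}{61} = \left(- \frac{118}{87}\right) \frac{1}{13141} + \frac{24820}{61} = - \frac{118}{1143267} + \frac{24820}{61} = \frac{28375879742}{69739287}$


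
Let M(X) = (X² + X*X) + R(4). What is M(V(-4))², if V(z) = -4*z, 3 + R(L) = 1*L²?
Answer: 275625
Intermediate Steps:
R(L) = -3 + L² (R(L) = -3 + 1*L² = -3 + L²)
M(X) = 13 + 2*X² (M(X) = (X² + X*X) + (-3 + 4²) = (X² + X²) + (-3 + 16) = 2*X² + 13 = 13 + 2*X²)
M(V(-4))² = (13 + 2*(-4*(-4))²)² = (13 + 2*16²)² = (13 + 2*256)² = (13 + 512)² = 525² = 275625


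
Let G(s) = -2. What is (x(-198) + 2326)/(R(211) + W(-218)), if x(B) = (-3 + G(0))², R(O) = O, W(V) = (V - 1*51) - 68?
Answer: -2351/126 ≈ -18.659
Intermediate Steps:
W(V) = -119 + V (W(V) = (V - 51) - 68 = (-51 + V) - 68 = -119 + V)
x(B) = 25 (x(B) = (-3 - 2)² = (-5)² = 25)
(x(-198) + 2326)/(R(211) + W(-218)) = (25 + 2326)/(211 + (-119 - 218)) = 2351/(211 - 337) = 2351/(-126) = 2351*(-1/126) = -2351/126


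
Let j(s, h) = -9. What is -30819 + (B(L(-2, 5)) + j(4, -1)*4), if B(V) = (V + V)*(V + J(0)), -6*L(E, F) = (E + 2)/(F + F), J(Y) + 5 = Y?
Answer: -30855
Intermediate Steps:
J(Y) = -5 + Y
L(E, F) = -(2 + E)/(12*F) (L(E, F) = -(E + 2)/(6*(F + F)) = -(2 + E)/(6*(2*F)) = -(2 + E)*1/(2*F)/6 = -(2 + E)/(12*F))
B(V) = 2*V*(-5 + V) (B(V) = (V + V)*(V + (-5 + 0)) = (2*V)*(V - 5) = (2*V)*(-5 + V) = 2*V*(-5 + V))
-30819 + (B(L(-2, 5)) + j(4, -1)*4) = -30819 + (2*((1/12)*(-2 - 1*(-2))/5)*(-5 + (1/12)*(-2 - 1*(-2))/5) - 9*4) = -30819 + (2*((1/12)*(1/5)*(-2 + 2))*(-5 + (1/12)*(1/5)*(-2 + 2)) - 36) = -30819 + (2*((1/12)*(1/5)*0)*(-5 + (1/12)*(1/5)*0) - 36) = -30819 + (2*0*(-5 + 0) - 36) = -30819 + (2*0*(-5) - 36) = -30819 + (0 - 36) = -30819 - 36 = -30855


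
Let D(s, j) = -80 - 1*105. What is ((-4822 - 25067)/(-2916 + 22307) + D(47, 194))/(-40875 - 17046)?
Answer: 3617224/1123146111 ≈ 0.0032206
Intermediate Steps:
D(s, j) = -185 (D(s, j) = -80 - 105 = -185)
((-4822 - 25067)/(-2916 + 22307) + D(47, 194))/(-40875 - 17046) = ((-4822 - 25067)/(-2916 + 22307) - 185)/(-40875 - 17046) = (-29889/19391 - 185)/(-57921) = (-29889*1/19391 - 185)*(-1/57921) = (-29889/19391 - 185)*(-1/57921) = -3617224/19391*(-1/57921) = 3617224/1123146111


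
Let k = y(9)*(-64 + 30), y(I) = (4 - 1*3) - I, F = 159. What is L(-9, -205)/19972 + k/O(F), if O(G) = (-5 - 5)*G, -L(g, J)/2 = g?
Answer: -1350941/7938870 ≈ -0.17017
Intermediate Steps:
L(g, J) = -2*g
y(I) = 1 - I (y(I) = (4 - 3) - I = 1 - I)
k = 272 (k = (1 - 1*9)*(-64 + 30) = (1 - 9)*(-34) = -8*(-34) = 272)
O(G) = -10*G
L(-9, -205)/19972 + k/O(F) = -2*(-9)/19972 + 272/((-10*159)) = 18*(1/19972) + 272/(-1590) = 9/9986 + 272*(-1/1590) = 9/9986 - 136/795 = -1350941/7938870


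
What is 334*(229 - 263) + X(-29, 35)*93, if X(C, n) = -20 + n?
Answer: -9961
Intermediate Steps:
334*(229 - 263) + X(-29, 35)*93 = 334*(229 - 263) + (-20 + 35)*93 = 334*(-34) + 15*93 = -11356 + 1395 = -9961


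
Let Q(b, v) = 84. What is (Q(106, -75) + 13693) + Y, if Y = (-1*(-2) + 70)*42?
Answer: 16801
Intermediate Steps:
Y = 3024 (Y = (2 + 70)*42 = 72*42 = 3024)
(Q(106, -75) + 13693) + Y = (84 + 13693) + 3024 = 13777 + 3024 = 16801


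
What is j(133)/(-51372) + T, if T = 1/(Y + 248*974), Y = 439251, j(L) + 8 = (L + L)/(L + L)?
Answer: 4816993/34974211716 ≈ 0.00013773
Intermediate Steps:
j(L) = -7 (j(L) = -8 + (L + L)/(L + L) = -8 + (2*L)/((2*L)) = -8 + (2*L)*(1/(2*L)) = -8 + 1 = -7)
T = 1/680803 (T = 1/(439251 + 248*974) = 1/(439251 + 241552) = 1/680803 ≈ 1.4689e-6)
j(133)/(-51372) + T = -7/(-51372) + 1/680803 = -7*(-1/51372) + 1/680803 = 7/51372 + 1/680803 = 4816993/34974211716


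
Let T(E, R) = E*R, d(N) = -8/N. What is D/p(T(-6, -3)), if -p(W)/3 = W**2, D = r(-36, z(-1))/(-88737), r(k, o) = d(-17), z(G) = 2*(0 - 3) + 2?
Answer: 2/366572547 ≈ 5.4559e-9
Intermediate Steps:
z(G) = -4 (z(G) = 2*(-3) + 2 = -6 + 2 = -4)
r(k, o) = 8/17 (r(k, o) = -8/(-17) = -8*(-1/17) = 8/17)
D = -8/1508529 (D = (8/17)/(-88737) = (8/17)*(-1/88737) = -8/1508529 ≈ -5.3032e-6)
p(W) = -3*W**2
D/p(T(-6, -3)) = -8/(1508529*((-3*(-6*(-3))**2))) = -8/(1508529*((-3*18**2))) = -8/(1508529*((-3*324))) = -8/1508529/(-972) = -8/1508529*(-1/972) = 2/366572547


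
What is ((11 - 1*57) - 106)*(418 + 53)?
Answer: -71592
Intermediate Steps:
((11 - 1*57) - 106)*(418 + 53) = ((11 - 57) - 106)*471 = (-46 - 106)*471 = -152*471 = -71592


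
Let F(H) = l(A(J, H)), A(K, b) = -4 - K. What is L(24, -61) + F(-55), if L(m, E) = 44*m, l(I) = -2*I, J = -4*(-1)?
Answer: 1072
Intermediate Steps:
J = 4
F(H) = 16 (F(H) = -2*(-4 - 1*4) = -2*(-4 - 4) = -2*(-8) = 16)
L(24, -61) + F(-55) = 44*24 + 16 = 1056 + 16 = 1072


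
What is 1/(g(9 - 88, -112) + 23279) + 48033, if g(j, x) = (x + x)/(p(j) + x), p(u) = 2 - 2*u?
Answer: 3353808162/69823 ≈ 48033.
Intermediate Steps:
g(j, x) = 2*x/(2 + x - 2*j) (g(j, x) = (x + x)/((2 - 2*j) + x) = (2*x)/(2 + x - 2*j) = 2*x/(2 + x - 2*j))
1/(g(9 - 88, -112) + 23279) + 48033 = 1/(2*(-112)/(2 - 112 - 2*(9 - 88)) + 23279) + 48033 = 1/(2*(-112)/(2 - 112 - 2*(-79)) + 23279) + 48033 = 1/(2*(-112)/(2 - 112 + 158) + 23279) + 48033 = 1/(2*(-112)/48 + 23279) + 48033 = 1/(2*(-112)*(1/48) + 23279) + 48033 = 1/(-14/3 + 23279) + 48033 = 1/(69823/3) + 48033 = 3/69823 + 48033 = 3353808162/69823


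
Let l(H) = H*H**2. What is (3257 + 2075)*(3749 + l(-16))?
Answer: -1850204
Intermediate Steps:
l(H) = H**3
(3257 + 2075)*(3749 + l(-16)) = (3257 + 2075)*(3749 + (-16)**3) = 5332*(3749 - 4096) = 5332*(-347) = -1850204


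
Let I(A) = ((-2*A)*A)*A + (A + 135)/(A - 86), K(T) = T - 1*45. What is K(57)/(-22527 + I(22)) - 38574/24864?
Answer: -6011809411/3874403792 ≈ -1.5517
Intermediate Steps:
K(T) = -45 + T (K(T) = T - 45 = -45 + T)
I(A) = -2*A**3 + (135 + A)/(-86 + A) (I(A) = (-2*A**2)*A + (135 + A)/(-86 + A) = -2*A**3 + (135 + A)/(-86 + A))
K(57)/(-22527 + I(22)) - 38574/24864 = (-45 + 57)/(-22527 + (135 + 22 - 2*22**4 + 172*22**3)/(-86 + 22)) - 38574/24864 = 12/(-22527 + (135 + 22 - 2*234256 + 172*10648)/(-64)) - 38574*1/24864 = 12/(-22527 - (135 + 22 - 468512 + 1831456)/64) - 6429/4144 = 12/(-22527 - 1/64*1363101) - 6429/4144 = 12/(-22527 - 1363101/64) - 6429/4144 = 12/(-2804829/64) - 6429/4144 = 12*(-64/2804829) - 6429/4144 = -256/934943 - 6429/4144 = -6011809411/3874403792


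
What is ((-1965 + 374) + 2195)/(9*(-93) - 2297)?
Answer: -302/1567 ≈ -0.19272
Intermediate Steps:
((-1965 + 374) + 2195)/(9*(-93) - 2297) = (-1591 + 2195)/(-837 - 2297) = 604/(-3134) = 604*(-1/3134) = -302/1567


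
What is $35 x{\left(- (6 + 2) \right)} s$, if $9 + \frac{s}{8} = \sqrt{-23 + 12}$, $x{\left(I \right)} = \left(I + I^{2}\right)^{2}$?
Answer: $-7902720 + 878080 i \sqrt{11} \approx -7.9027 \cdot 10^{6} + 2.9123 \cdot 10^{6} i$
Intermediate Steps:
$s = -72 + 8 i \sqrt{11}$ ($s = -72 + 8 \sqrt{-23 + 12} = -72 + 8 \sqrt{-11} = -72 + 8 i \sqrt{11} \approx -72.0 + 26.533 i$)
$35 x{\left(- (6 + 2) \right)} s = 35 \left(- (6 + 2)\right)^{2} \left(1 - \left(6 + 2\right)\right)^{2} \left(-72 + 8 i \sqrt{11}\right) = 35 \left(\left(-1\right) 8\right)^{2} \left(1 - 8\right)^{2} \left(-72 + 8 i \sqrt{11}\right) = 35 \left(-8\right)^{2} \left(1 - 8\right)^{2} \left(-72 + 8 i \sqrt{11}\right) = 35 \cdot 64 \left(-7\right)^{2} \left(-72 + 8 i \sqrt{11}\right) = 35 \cdot 64 \cdot 49 \left(-72 + 8 i \sqrt{11}\right) = 35 \cdot 3136 \left(-72 + 8 i \sqrt{11}\right) = 109760 \left(-72 + 8 i \sqrt{11}\right) = -7902720 + 878080 i \sqrt{11}$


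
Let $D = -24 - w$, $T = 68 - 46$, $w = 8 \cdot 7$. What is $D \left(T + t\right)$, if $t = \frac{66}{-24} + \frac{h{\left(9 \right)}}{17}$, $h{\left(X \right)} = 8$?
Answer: $- \frac{26820}{17} \approx -1577.6$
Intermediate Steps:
$w = 56$
$T = 22$
$t = - \frac{155}{68}$ ($t = \frac{66}{-24} + \frac{8}{17} = 66 \left(- \frac{1}{24}\right) + 8 \cdot \frac{1}{17} = - \frac{11}{4} + \frac{8}{17} = - \frac{155}{68} \approx -2.2794$)
$D = -80$ ($D = -24 - 56 = -80$)
$D \left(T + t\right) = - 80 \left(22 - \frac{155}{68}\right) = \left(-80\right) \frac{1341}{68} = - \frac{26820}{17}$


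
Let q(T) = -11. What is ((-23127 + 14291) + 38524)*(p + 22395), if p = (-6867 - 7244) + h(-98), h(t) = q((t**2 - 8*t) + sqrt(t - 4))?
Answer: 245608824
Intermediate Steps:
h(t) = -11
p = -14122 (p = (-6867 - 7244) - 11 = -14111 - 11 = -14122)
((-23127 + 14291) + 38524)*(p + 22395) = ((-23127 + 14291) + 38524)*(-14122 + 22395) = (-8836 + 38524)*8273 = 29688*8273 = 245608824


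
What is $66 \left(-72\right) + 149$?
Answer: $-4603$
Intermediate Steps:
$66 \left(-72\right) + 149 = -4752 + 149 = -4603$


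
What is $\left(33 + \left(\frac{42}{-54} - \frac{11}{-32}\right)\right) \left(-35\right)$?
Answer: $- \frac{328265}{288} \approx -1139.8$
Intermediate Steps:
$\left(33 + \left(\frac{42}{-54} - \frac{11}{-32}\right)\right) \left(-35\right) = \left(33 + \left(42 \left(- \frac{1}{54}\right) - - \frac{11}{32}\right)\right) \left(-35\right) = \left(33 + \left(- \frac{7}{9} + \frac{11}{32}\right)\right) \left(-35\right) = \left(33 - \frac{125}{288}\right) \left(-35\right) = \frac{9379}{288} \left(-35\right) = - \frac{328265}{288}$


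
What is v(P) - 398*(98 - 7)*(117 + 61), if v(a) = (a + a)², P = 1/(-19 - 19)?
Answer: -2327296243/361 ≈ -6.4468e+6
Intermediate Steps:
P = -1/38 (P = 1/(-38) = -1/38 ≈ -0.026316)
v(a) = 4*a² (v(a) = (2*a)² = 4*a²)
v(P) - 398*(98 - 7)*(117 + 61) = 4*(-1/38)² - 398*(98 - 7)*(117 + 61) = 4*(1/1444) - 36218*178 = 1/361 - 398*16198 = 1/361 - 6446804 = -2327296243/361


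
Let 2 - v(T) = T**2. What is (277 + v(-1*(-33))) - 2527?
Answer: -3337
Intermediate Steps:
v(T) = 2 - T**2
(277 + v(-1*(-33))) - 2527 = (277 + (2 - (-1*(-33))**2)) - 2527 = (277 + (2 - 1*33**2)) - 2527 = (277 + (2 - 1*1089)) - 2527 = (277 + (2 - 1089)) - 2527 = (277 - 1087) - 2527 = -810 - 2527 = -3337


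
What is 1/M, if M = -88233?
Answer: -1/88233 ≈ -1.1334e-5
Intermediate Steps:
1/M = 1/(-88233) = -1/88233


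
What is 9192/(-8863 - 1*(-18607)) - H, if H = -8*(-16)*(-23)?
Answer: 1195647/406 ≈ 2944.9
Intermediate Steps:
H = -2944 (H = 128*(-23) = -2944)
9192/(-8863 - 1*(-18607)) - H = 9192/(-8863 - 1*(-18607)) - 1*(-2944) = 9192/(-8863 + 18607) + 2944 = 9192/9744 + 2944 = 9192*(1/9744) + 2944 = 383/406 + 2944 = 1195647/406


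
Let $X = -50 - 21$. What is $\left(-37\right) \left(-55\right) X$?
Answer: $-144485$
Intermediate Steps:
$X = -71$ ($X = -50 - 21 = -71$)
$\left(-37\right) \left(-55\right) X = \left(-37\right) \left(-55\right) \left(-71\right) = 2035 \left(-71\right) = -144485$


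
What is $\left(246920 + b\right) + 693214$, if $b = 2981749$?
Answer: $3921883$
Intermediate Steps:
$\left(246920 + b\right) + 693214 = \left(246920 + 2981749\right) + 693214 = 3228669 + 693214 = 3921883$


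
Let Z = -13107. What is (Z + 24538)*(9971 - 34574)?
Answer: -281236893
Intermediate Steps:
(Z + 24538)*(9971 - 34574) = (-13107 + 24538)*(9971 - 34574) = 11431*(-24603) = -281236893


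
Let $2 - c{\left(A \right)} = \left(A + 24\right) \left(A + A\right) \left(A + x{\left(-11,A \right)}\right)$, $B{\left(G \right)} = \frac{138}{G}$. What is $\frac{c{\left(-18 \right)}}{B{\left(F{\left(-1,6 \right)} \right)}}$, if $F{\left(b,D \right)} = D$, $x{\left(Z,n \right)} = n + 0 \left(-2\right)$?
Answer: $-338$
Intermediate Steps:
$x{\left(Z,n \right)} = n$ ($x{\left(Z,n \right)} = n + 0 = n$)
$c{\left(A \right)} = 2 - 4 A^{2} \left(24 + A\right)$ ($c{\left(A \right)} = 2 - \left(A + 24\right) \left(A + A\right) \left(A + A\right) = 2 - \left(24 + A\right) 2 A 2 A = 2 - 2 A \left(24 + A\right) 2 A = 2 - 4 A^{2} \left(24 + A\right)$)
$\frac{c{\left(-18 \right)}}{B{\left(F{\left(-1,6 \right)} \right)}} = \frac{2 - 96 \left(-18\right)^{2} - 4 \left(-18\right)^{3}}{138 \cdot \frac{1}{6}} = \frac{2 - 31104 - -23328}{138 \cdot \frac{1}{6}} = \frac{2 - 31104 + 23328}{23} = \left(-7774\right) \frac{1}{23} = -338$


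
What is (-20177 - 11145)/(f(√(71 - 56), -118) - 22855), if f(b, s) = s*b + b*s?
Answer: 143172862/104303117 - 7391992*√15/521515585 ≈ 1.3178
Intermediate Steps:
f(b, s) = 2*b*s (f(b, s) = b*s + b*s = 2*b*s)
(-20177 - 11145)/(f(√(71 - 56), -118) - 22855) = (-20177 - 11145)/(2*√(71 - 56)*(-118) - 22855) = -31322/(2*√15*(-118) - 22855) = -31322/(-236*√15 - 22855) = -31322/(-22855 - 236*√15)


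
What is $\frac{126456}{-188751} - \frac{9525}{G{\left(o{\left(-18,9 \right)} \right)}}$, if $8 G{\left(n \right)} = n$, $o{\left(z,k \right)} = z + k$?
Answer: $\frac{1597965344}{188751} \approx 8466.0$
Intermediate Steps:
$o{\left(z,k \right)} = k + z$
$G{\left(n \right)} = \frac{n}{8}$
$\frac{126456}{-188751} - \frac{9525}{G{\left(o{\left(-18,9 \right)} \right)}} = \frac{126456}{-188751} - \frac{9525}{\frac{1}{8} \left(9 - 18\right)} = 126456 \left(- \frac{1}{188751}\right) - \frac{9525}{\frac{1}{8} \left(-9\right)} = - \frac{42152}{62917} - \frac{9525}{- \frac{9}{8}} = - \frac{42152}{62917} - - \frac{25400}{3} = - \frac{42152}{62917} + \frac{25400}{3} = \frac{1597965344}{188751}$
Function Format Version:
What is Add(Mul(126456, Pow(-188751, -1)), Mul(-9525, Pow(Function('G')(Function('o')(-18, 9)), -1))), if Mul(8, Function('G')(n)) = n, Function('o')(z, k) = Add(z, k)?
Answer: Rational(1597965344, 188751) ≈ 8466.0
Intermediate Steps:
Function('o')(z, k) = Add(k, z)
Function('G')(n) = Mul(Rational(1, 8), n)
Add(Mul(126456, Pow(-188751, -1)), Mul(-9525, Pow(Function('G')(Function('o')(-18, 9)), -1))) = Add(Mul(126456, Pow(-188751, -1)), Mul(-9525, Pow(Mul(Rational(1, 8), Add(9, -18)), -1))) = Add(Mul(126456, Rational(-1, 188751)), Mul(-9525, Pow(Mul(Rational(1, 8), -9), -1))) = Add(Rational(-42152, 62917), Mul(-9525, Pow(Rational(-9, 8), -1))) = Add(Rational(-42152, 62917), Mul(-9525, Rational(-8, 9))) = Add(Rational(-42152, 62917), Rational(25400, 3)) = Rational(1597965344, 188751)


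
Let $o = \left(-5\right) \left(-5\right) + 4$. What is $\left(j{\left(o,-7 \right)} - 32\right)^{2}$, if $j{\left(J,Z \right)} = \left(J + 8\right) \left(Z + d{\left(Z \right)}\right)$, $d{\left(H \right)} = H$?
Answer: $302500$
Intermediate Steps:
$o = 29$ ($o = 25 + 4 = 29$)
$j{\left(J,Z \right)} = 2 Z \left(8 + J\right)$ ($j{\left(J,Z \right)} = \left(J + 8\right) \left(Z + Z\right) = \left(8 + J\right) 2 Z = 2 Z \left(8 + J\right)$)
$\left(j{\left(o,-7 \right)} - 32\right)^{2} = \left(2 \left(-7\right) \left(8 + 29\right) - 32\right)^{2} = \left(2 \left(-7\right) 37 - 32\right)^{2} = \left(-518 - 32\right)^{2} = \left(-550\right)^{2} = 302500$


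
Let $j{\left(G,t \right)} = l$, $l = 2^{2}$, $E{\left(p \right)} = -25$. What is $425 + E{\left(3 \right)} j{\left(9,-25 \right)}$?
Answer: $325$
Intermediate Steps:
$l = 4$
$j{\left(G,t \right)} = 4$
$425 + E{\left(3 \right)} j{\left(9,-25 \right)} = 425 - 100 = 325$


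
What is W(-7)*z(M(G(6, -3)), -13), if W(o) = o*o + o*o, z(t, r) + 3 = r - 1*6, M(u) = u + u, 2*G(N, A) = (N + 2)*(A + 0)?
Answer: -2156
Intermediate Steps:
G(N, A) = A*(2 + N)/2 (G(N, A) = ((N + 2)*(A + 0))/2 = ((2 + N)*A)/2 = (A*(2 + N))/2 = A*(2 + N)/2)
M(u) = 2*u
z(t, r) = -9 + r (z(t, r) = -3 + (r - 1*6) = -3 + (r - 6) = -3 + (-6 + r) = -9 + r)
W(o) = 2*o² (W(o) = o² + o² = 2*o²)
W(-7)*z(M(G(6, -3)), -13) = (2*(-7)²)*(-9 - 13) = (2*49)*(-22) = 98*(-22) = -2156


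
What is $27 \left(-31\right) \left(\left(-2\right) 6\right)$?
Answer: $10044$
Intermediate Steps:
$27 \left(-31\right) \left(\left(-2\right) 6\right) = \left(-837\right) \left(-12\right) = 10044$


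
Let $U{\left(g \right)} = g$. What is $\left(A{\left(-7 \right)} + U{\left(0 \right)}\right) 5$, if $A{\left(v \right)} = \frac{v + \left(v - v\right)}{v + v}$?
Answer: $\frac{5}{2} \approx 2.5$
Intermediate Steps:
$A{\left(v \right)} = \frac{1}{2}$ ($A{\left(v \right)} = \frac{v + 0}{2 v} = v \frac{1}{2 v} = \frac{1}{2}$)
$\left(A{\left(-7 \right)} + U{\left(0 \right)}\right) 5 = \left(\frac{1}{2} + 0\right) 5 = \frac{1}{2} \cdot 5 = \frac{5}{2}$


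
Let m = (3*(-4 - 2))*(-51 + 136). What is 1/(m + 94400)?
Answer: 1/92870 ≈ 1.0768e-5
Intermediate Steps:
m = -1530 (m = (3*(-6))*85 = -18*85 = -1530)
1/(m + 94400) = 1/(-1530 + 94400) = 1/92870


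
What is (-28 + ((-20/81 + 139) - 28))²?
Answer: 44930209/6561 ≈ 6848.1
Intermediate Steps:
(-28 + ((-20/81 + 139) - 28))² = (-28 + (11239/81 - 28))² = (-28 + 8971/81)² = (6703/81)² = 44930209/6561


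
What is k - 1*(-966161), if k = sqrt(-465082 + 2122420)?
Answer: 966161 + sqrt(1657338) ≈ 9.6745e+5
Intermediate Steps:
k = sqrt(1657338) ≈ 1287.4
k - 1*(-966161) = sqrt(1657338) - 1*(-966161) = sqrt(1657338) + 966161 = 966161 + sqrt(1657338)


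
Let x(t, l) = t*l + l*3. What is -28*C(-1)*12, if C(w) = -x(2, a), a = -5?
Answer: -8400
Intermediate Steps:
x(t, l) = 3*l + l*t (x(t, l) = l*t + 3*l = 3*l + l*t)
C(w) = 25 (C(w) = -(-5)*(3 + 2) = -(-5)*5 = -1*(-25) = 25)
-28*C(-1)*12 = -28*25*12 = -700*12 = -8400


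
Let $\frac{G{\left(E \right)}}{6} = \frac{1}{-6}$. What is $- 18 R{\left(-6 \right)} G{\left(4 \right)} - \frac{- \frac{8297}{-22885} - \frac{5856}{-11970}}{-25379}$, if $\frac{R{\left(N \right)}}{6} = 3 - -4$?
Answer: $\frac{35038872974383}{46347713517} \approx 756.0$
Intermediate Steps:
$G{\left(E \right)} = -1$ ($G{\left(E \right)} = \frac{6}{-6} = 6 \left(- \frac{1}{6}\right) = -1$)
$R{\left(N \right)} = 42$ ($R{\left(N \right)} = 6 \left(3 - -4\right) = 6 \left(3 + 4\right) = 6 \cdot 7 = 42$)
$- 18 R{\left(-6 \right)} G{\left(4 \right)} - \frac{- \frac{8297}{-22885} - \frac{5856}{-11970}}{-25379} = \left(-18\right) 42 \left(-1\right) - \frac{- \frac{8297}{-22885} - \frac{5856}{-11970}}{-25379} = \left(-756\right) \left(-1\right) - \left(\left(-8297\right) \left(- \frac{1}{22885}\right) - - \frac{976}{1995}\right) \left(- \frac{1}{25379}\right) = 756 - \left(\frac{8297}{22885} + \frac{976}{1995}\right) \left(- \frac{1}{25379}\right) = 756 - \frac{1555531}{1826223} \left(- \frac{1}{25379}\right) = 756 - - \frac{1555531}{46347713517} = 756 + \frac{1555531}{46347713517} = \frac{35038872974383}{46347713517}$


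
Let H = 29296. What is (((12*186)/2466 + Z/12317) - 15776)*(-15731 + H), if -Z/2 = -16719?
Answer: -361029376618350/1687429 ≈ -2.1395e+8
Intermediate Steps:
Z = 33438 (Z = -2*(-16719) = 33438)
(((12*186)/2466 + Z/12317) - 15776)*(-15731 + H) = (((12*186)/2466 + 33438/12317) - 15776)*(-15731 + 29296) = ((2232*(1/2466) + 33438*(1/12317)) - 15776)*13565 = ((124/137 + 33438/12317) - 15776)*13565 = (6108314/1687429 - 15776)*13565 = -26614771590/1687429*13565 = -361029376618350/1687429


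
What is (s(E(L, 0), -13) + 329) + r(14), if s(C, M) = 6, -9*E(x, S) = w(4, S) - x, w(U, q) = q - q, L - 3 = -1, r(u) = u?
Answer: 349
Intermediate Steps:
L = 2 (L = 3 - 1 = 2)
w(U, q) = 0
E(x, S) = x/9 (E(x, S) = -(0 - x)/9 = -(-1)*x/9 = x/9)
(s(E(L, 0), -13) + 329) + r(14) = (6 + 329) + 14 = 335 + 14 = 349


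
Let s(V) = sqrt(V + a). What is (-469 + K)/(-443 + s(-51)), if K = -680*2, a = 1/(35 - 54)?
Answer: 15394693/3729701 + 1829*I*sqrt(18430)/3729701 ≈ 4.1276 + 0.066574*I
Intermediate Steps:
a = -1/19 (a = 1/(-19) = -1/19 ≈ -0.052632)
s(V) = sqrt(-1/19 + V) (s(V) = sqrt(V - 1/19) = sqrt(-1/19 + V))
K = -1360
(-469 + K)/(-443 + s(-51)) = (-469 - 1360)/(-443 + sqrt(-19 + 361*(-51))/19) = -1829/(-443 + sqrt(-19 - 18411)/19) = -1829/(-443 + sqrt(-18430)/19) = -1829/(-443 + (I*sqrt(18430))/19) = -1829/(-443 + I*sqrt(18430)/19)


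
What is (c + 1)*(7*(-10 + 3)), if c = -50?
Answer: 2401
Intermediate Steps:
(c + 1)*(7*(-10 + 3)) = (-50 + 1)*(7*(-10 + 3)) = -343*(-7) = -49*(-49) = 2401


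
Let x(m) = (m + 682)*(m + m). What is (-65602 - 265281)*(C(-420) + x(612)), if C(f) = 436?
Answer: -524215289836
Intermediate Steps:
x(m) = 2*m*(682 + m) (x(m) = (682 + m)*(2*m) = 2*m*(682 + m))
(-65602 - 265281)*(C(-420) + x(612)) = (-65602 - 265281)*(436 + 2*612*(682 + 612)) = -330883*(436 + 2*612*1294) = -330883*(436 + 1583856) = -330883*1584292 = -524215289836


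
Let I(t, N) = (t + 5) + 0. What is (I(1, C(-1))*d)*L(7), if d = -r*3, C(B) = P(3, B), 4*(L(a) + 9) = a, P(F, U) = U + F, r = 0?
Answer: 0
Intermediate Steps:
P(F, U) = F + U
L(a) = -9 + a/4
C(B) = 3 + B
I(t, N) = 5 + t (I(t, N) = (5 + t) + 0 = 5 + t)
d = 0 (d = -1*0*3 = 0*3 = 0)
(I(1, C(-1))*d)*L(7) = ((5 + 1)*0)*(-9 + (1/4)*7) = (6*0)*(-9 + 7/4) = 0*(-29/4) = 0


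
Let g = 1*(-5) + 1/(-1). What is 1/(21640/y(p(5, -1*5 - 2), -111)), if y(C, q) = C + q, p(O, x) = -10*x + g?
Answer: -47/21640 ≈ -0.0021719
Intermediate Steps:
g = -6 (g = -5 - 1 = -6)
p(O, x) = -6 - 10*x (p(O, x) = -10*x - 6 = -6 - 10*x)
1/(21640/y(p(5, -1*5 - 2), -111)) = 1/(21640/((-6 - 10*(-1*5 - 2)) - 111)) = 1/(21640/((-6 - 10*(-5 - 2)) - 111)) = 1/(21640/((-6 - 10*(-7)) - 111)) = 1/(21640/((-6 + 70) - 111)) = 1/(21640/(64 - 111)) = 1/(21640/(-47)) = 1/(21640*(-1/47)) = 1/(-21640/47) = -47/21640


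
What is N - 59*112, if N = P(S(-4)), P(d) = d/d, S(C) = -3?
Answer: -6607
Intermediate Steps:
P(d) = 1
N = 1
N - 59*112 = 1 - 59*112 = 1 - 6608 = -6607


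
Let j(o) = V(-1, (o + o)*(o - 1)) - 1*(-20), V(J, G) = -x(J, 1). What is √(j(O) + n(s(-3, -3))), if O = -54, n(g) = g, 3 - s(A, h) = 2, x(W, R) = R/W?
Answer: √22 ≈ 4.6904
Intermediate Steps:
s(A, h) = 1 (s(A, h) = 3 - 1*2 = 3 - 2 = 1)
V(J, G) = -1/J
j(o) = 21 (j(o) = -1/(-1) - 1*(-20) = -1*(-1) + 20 = 1 + 20 = 21)
√(j(O) + n(s(-3, -3))) = √(21 + 1) = √22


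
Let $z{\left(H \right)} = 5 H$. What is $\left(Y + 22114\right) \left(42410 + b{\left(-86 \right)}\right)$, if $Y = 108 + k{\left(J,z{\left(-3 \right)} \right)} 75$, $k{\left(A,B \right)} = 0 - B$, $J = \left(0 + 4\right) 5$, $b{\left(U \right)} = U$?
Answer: $988138428$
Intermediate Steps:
$J = 20$ ($J = 4 \cdot 5 = 20$)
$k{\left(A,B \right)} = - B$
$Y = 1233$ ($Y = 108 + - 5 \left(-3\right) 75 = 108 + \left(-1\right) \left(-15\right) 75 = 108 + 15 \cdot 75 = 108 + 1125 = 1233$)
$\left(Y + 22114\right) \left(42410 + b{\left(-86 \right)}\right) = \left(1233 + 22114\right) \left(42410 - 86\right) = 23347 \cdot 42324 = 988138428$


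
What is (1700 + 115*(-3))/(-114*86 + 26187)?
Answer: 1355/16383 ≈ 0.082708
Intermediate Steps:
(1700 + 115*(-3))/(-114*86 + 26187) = (1700 - 345)/(-9804 + 26187) = 1355/16383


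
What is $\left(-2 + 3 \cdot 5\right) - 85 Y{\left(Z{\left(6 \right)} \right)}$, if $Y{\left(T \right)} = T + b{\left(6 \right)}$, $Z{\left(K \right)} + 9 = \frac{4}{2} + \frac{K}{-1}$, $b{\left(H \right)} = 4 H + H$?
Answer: $-1432$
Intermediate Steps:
$b{\left(H \right)} = 5 H$
$Z{\left(K \right)} = -7 - K$ ($Z{\left(K \right)} = -9 + \left(\frac{4}{2} + \frac{K}{-1}\right) = -9 + \left(4 \cdot \frac{1}{2} + K \left(-1\right)\right) = -9 - \left(-2 + K\right) = -7 - K$)
$Y{\left(T \right)} = 30 + T$ ($Y{\left(T \right)} = T + 5 \cdot 6 = T + 30 = 30 + T$)
$\left(-2 + 3 \cdot 5\right) - 85 Y{\left(Z{\left(6 \right)} \right)} = \left(-2 + 3 \cdot 5\right) - 85 \left(30 - 13\right) = \left(-2 + 15\right) - 85 \left(30 - 13\right) = 13 - 85 \left(30 - 13\right) = 13 - 1445 = -1432$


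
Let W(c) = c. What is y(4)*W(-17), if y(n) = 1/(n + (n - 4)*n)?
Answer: -17/4 ≈ -4.2500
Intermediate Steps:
y(n) = 1/(n + n*(-4 + n)) (y(n) = 1/(n + (-4 + n)*n) = 1/(n + n*(-4 + n)))
y(4)*W(-17) = (1/(4*(-3 + 4)))*(-17) = ((1/4)/1)*(-17) = ((1/4)*1)*(-17) = (1/4)*(-17) = -17/4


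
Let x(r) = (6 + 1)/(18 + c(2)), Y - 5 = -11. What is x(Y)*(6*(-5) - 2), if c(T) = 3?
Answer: -32/3 ≈ -10.667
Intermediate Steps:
Y = -6 (Y = 5 - 11 = -6)
x(r) = ⅓ (x(r) = (6 + 1)/(18 + 3) = 7/21 = 7*(1/21) = ⅓)
x(Y)*(6*(-5) - 2) = (6*(-5) - 2)/3 = (-30 - 2)/3 = (⅓)*(-32) = -32/3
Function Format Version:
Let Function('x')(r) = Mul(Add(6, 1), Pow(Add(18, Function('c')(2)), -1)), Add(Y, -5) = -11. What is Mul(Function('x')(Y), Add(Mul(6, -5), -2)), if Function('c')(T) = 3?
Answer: Rational(-32, 3) ≈ -10.667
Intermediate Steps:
Y = -6 (Y = Add(5, -11) = -6)
Function('x')(r) = Rational(1, 3) (Function('x')(r) = Mul(Add(6, 1), Pow(Add(18, 3), -1)) = Mul(7, Pow(21, -1)) = Mul(7, Rational(1, 21)) = Rational(1, 3))
Mul(Function('x')(Y), Add(Mul(6, -5), -2)) = Mul(Rational(1, 3), Add(Mul(6, -5), -2)) = Mul(Rational(1, 3), Add(-30, -2)) = Mul(Rational(1, 3), -32) = Rational(-32, 3)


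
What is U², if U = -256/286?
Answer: 16384/20449 ≈ 0.80121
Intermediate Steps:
U = -128/143 (U = -256*1/286 = -128/143 ≈ -0.89511)
U² = (-128/143)² = 16384/20449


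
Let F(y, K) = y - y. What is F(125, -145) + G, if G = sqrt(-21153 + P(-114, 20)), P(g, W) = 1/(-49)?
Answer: I*sqrt(1036498)/7 ≈ 145.44*I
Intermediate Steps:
F(y, K) = 0
P(g, W) = -1/49
G = I*sqrt(1036498)/7 (G = sqrt(-21153 - 1/49) = sqrt(-1036498/49) = I*sqrt(1036498)/7 ≈ 145.44*I)
F(125, -145) + G = 0 + I*sqrt(1036498)/7 = I*sqrt(1036498)/7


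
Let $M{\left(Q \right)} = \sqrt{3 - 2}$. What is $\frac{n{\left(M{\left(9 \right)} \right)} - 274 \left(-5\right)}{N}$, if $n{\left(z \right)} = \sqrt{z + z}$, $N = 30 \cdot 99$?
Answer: $\frac{137}{297} + \frac{\sqrt{2}}{2970} \approx 0.46176$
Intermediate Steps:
$M{\left(Q \right)} = 1$ ($M{\left(Q \right)} = \sqrt{1} = 1$)
$N = 2970$
$n{\left(z \right)} = \sqrt{2} \sqrt{z}$ ($n{\left(z \right)} = \sqrt{2 z} = \sqrt{2} \sqrt{z}$)
$\frac{n{\left(M{\left(9 \right)} \right)} - 274 \left(-5\right)}{N} = \frac{\sqrt{2} \sqrt{1} - 274 \left(-5\right)}{2970} = \left(\sqrt{2} \cdot 1 - -1370\right) \frac{1}{2970} = \left(\sqrt{2} + 1370\right) \frac{1}{2970} = \left(1370 + \sqrt{2}\right) \frac{1}{2970} = \frac{137}{297} + \frac{\sqrt{2}}{2970}$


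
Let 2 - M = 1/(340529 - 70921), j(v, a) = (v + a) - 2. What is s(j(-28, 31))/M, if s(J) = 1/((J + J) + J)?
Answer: 269608/1617645 ≈ 0.16667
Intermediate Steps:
j(v, a) = -2 + a + v (j(v, a) = (a + v) - 2 = -2 + a + v)
s(J) = 1/(3*J) (s(J) = 1/(2*J + J) = 1/(3*J))
M = 539215/269608 (M = 2 - 1/(340529 - 70921) = 2 - 1/269608 = 539215/269608 ≈ 2.0000)
s(j(-28, 31))/M = (1/(3*(-2 + 31 - 28)))/(539215/269608) = ((⅓)/1)*(269608/539215) = ((⅓)*1)*(269608/539215) = (⅓)*(269608/539215) = 269608/1617645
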